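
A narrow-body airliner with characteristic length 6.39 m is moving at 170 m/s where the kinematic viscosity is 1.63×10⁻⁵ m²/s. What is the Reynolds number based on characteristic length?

Re = 6.66×10^7

Re = v·c/ν = 170 × 6.39 / (1.63×10⁻⁵) = 6.66×10^7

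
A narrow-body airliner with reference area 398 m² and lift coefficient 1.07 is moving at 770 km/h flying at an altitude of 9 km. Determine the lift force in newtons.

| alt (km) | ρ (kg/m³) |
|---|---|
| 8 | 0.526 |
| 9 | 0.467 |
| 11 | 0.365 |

At 9 km, from the table: ρ = 0.467 kg/m³.
Convert speed: v = 770 km/h ÷ 3.6 = 213.9 m/s.
Dynamic pressure q = ½ρv² = ½ × 0.467 × 213.9² = 10680 Pa.
L = q·S·CL = 10680 × 398 × 1.07 = 4.55×10^6 N ≈ 4550 kN

L = 4.55×10^6 N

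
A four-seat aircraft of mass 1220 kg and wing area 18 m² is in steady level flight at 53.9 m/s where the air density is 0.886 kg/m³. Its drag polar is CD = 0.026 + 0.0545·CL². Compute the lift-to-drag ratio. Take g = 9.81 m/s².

In steady level flight, lift balances weight: W = mg = 1220 × 9.81 = 11968 N.
Dynamic pressure q = 0.5 × 0.886 × 53.9² = 1287 Pa.
CL = W/(q·S) = 11968 / (1287 × 18) = 0.5166.
CD = 0.026 + 0.0545 × 0.5166² = 0.04055.
L/D = CL/CD = 0.5166 / 0.04055 = 12.7

L/D = 12.7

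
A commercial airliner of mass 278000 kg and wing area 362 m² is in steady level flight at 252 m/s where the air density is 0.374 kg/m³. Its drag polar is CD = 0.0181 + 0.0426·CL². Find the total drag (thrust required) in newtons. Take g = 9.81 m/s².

In steady level flight, lift balances weight: W = mg = 278000 × 9.81 = 2.7272×10^6 N.
Dynamic pressure q = 0.5 × 0.374 × 252² = 11880 Pa.
Required CL = L/(qS) = 2.7272×10^6/(11880·362) = 0.6344.
CD = 0.0181 + 0.0426 × 0.6344² = 0.03524.
D = q·S·CD = 11880 × 362 × 0.03524 = 1.515×10^5 N

D = 1.52×10^5 N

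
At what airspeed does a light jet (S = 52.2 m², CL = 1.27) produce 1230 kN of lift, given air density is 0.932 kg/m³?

v = 200 m/s

L = ½ρv²S·CL ⇒ v = √(2L/(ρ·S·CL))
v = √(2 × 1.23×10^6 / (0.932 × 52.2 × 1.27)) = √39810 = 200 m/s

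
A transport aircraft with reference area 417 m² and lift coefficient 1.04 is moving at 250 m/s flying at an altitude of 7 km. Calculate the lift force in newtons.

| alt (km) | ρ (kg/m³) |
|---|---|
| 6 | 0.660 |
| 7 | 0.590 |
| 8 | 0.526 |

L = 8×10^6 N

At 7 km, from the table: ρ = 0.590 kg/m³.
L = ½ρv²S·CL = ½ × 0.59 × 250² × 417 × 1.04 = 8×10^6 N ≈ 8000 kN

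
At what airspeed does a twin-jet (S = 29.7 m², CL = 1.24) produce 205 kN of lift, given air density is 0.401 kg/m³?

v = 167 m/s

L = ½ρv²S·CL ⇒ v = √(2L/(ρ·S·CL))
v = √(2 × 2.05×10^5 / (0.401 × 29.7 × 1.24)) = √27760 = 167 m/s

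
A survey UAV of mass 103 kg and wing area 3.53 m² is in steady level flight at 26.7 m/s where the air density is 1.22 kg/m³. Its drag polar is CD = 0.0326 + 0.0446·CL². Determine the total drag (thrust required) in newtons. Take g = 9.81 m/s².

D = 79.7 N

Level flight ⇒ L = W = m·g = 103 × 9.81 = 1010.4 N.
q = ½ρv² = ½ × 1.22 × 26.7² = 434.9 Pa.
Required CL = L/(qS) = 1010.4/(434.9·3.53) = 0.6582.
CD = 0.0326 + 0.0446 × 0.6582² = 0.05192.
D = q·S·CD = 434.9 × 3.53 × 0.05192 = 79.71 N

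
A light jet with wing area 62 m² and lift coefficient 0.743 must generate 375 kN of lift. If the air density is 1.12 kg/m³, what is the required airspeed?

L = ½ρv²S·CL ⇒ v = √(2L/(ρ·S·CL))
v = √(2 × 3.75×10^5 / (1.12 × 62 × 0.743)) = √14540 = 121 m/s

v = 121 m/s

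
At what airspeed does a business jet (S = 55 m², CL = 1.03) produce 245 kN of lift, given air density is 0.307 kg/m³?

L = ½ρv²S·CL ⇒ v = √(2L/(ρ·S·CL))
v = √(2 × 2.45×10^5 / (0.307 × 55 × 1.03)) = √28170 = 168 m/s

v = 168 m/s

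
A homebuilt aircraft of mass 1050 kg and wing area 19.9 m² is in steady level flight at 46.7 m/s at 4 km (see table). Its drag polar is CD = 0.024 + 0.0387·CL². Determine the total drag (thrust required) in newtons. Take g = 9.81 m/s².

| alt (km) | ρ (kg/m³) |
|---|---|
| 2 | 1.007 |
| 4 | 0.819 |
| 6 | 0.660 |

At 4 km, from the table: ρ = 0.819 kg/m³.
Weight W = mg = 1050 × 9.81 = 10300 N; in level flight L = W.
Dynamic pressure q = 0.5 × 0.819 × 46.7² = 893.1 Pa.
CL = W/(q·S) = 10300 / (893.1 × 19.9) = 0.5796.
CD = 0.024 + 0.0387 × 0.5796² = 0.037.
D = q·S·CD = 893.1 × 19.9 × 0.037 = 657.6 N

D = 658 N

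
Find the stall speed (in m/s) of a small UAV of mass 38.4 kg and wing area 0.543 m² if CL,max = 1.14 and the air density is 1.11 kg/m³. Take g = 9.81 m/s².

Weight W = mg = 38.4 × 9.81 = 376.7 N.
From L = ½ρV²S·CL,max = W: V_stall = √(2W/(ρSCL,max)) = √(2·376.7/(1.11·0.543·1.14))
V_stall = √1096 = 33.1 m/s

V_stall = 33.1 m/s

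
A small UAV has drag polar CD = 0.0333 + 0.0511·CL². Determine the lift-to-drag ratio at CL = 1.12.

L/D = 11.5

CD = 0.0333 + 0.0511 × 1.12² = 0.0974
L/D = CL/CD = 1.12 / 0.0974 = 11.5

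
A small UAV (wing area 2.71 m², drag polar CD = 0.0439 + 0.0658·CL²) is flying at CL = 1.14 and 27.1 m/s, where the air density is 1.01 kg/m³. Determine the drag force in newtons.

CD = 0.0439 + 0.0658 × 1.14² = 0.1294
D = ½ρv²S·CD = ½ × 1.01 × 27.1² × 2.71 × 0.1294 = 130 N

D = 130 N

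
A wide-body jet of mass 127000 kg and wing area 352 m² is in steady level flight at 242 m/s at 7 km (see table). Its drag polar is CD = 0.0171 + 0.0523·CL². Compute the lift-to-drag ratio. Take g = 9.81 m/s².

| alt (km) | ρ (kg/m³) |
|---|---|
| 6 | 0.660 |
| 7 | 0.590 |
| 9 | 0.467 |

L/D = 10.6

At 7 km, from the table: ρ = 0.590 kg/m³.
Level flight ⇒ L = W = m·g = 127000 × 9.81 = 1.2459×10^6 N.
Dynamic pressure q = 0.5 × 0.59 × 242² = 17280 Pa.
CL = W/(q·S) = 1.2459×10^6 / (17280 × 352) = 0.2049.
CD = 0.0171 + 0.0523 × 0.2049² = 0.0193.
L/D = CL/CD = 0.2049 / 0.0193 = 10.6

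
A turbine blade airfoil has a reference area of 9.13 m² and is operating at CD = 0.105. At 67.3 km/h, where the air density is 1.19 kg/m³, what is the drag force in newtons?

Convert speed: v = 67.3 km/h ÷ 3.6 = 18.69 m/s.
D = ½ρv²S·CD = ½ × 1.19 × 18.69² × 9.13 × 0.105 = 199 N

D = 199 N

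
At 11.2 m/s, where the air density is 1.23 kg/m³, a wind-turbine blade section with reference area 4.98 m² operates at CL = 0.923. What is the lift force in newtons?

L = ½ρv²S·CL = ½ × 1.23 × 11.2² × 4.98 × 0.923 = 355 N

L = 355 N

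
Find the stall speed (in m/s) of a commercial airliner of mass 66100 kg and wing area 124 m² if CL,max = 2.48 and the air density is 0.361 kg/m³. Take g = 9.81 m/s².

At stall, lift equals weight: L = W = m·g = 66100 × 9.81 = 6.484×10^5 N.
V_stall = √(2W/(ρ·S·CL,max)) = √(2 × 6.484×10^5 / (0.361 × 124 × 2.48))
V_stall = √11680 = 108 m/s

V_stall = 108 m/s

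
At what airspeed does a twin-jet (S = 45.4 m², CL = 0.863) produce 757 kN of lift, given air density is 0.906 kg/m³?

v = 207 m/s

L = ½ρv²S·CL ⇒ v = √(2L/(ρ·S·CL))
v = √(2 × 7.57×10^5 / (0.906 × 45.4 × 0.863)) = √42650 = 207 m/s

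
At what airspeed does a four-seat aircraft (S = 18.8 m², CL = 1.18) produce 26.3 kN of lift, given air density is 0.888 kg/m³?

L = ½ρv²S·CL ⇒ v = √(2L/(ρ·S·CL))
v = √(2 × 26300 / (0.888 × 18.8 × 1.18)) = √2670 = 51.7 m/s

v = 51.7 m/s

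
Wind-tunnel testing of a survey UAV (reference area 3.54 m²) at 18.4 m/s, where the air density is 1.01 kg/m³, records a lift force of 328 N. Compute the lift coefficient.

CL = 0.542

From L = ½ρv²S·CL, rearranging gives CL = 2L/(ρv²S).
CL = 2 × 328 / (1.01 × 18.4² × 3.54) = 0.542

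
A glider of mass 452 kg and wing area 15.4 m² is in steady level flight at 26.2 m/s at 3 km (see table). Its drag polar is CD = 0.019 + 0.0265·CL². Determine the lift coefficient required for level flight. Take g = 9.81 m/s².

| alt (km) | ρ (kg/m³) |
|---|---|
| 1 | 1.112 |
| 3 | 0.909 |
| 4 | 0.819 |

CL = 0.923

At 3 km, from the table: ρ = 0.909 kg/m³.
In steady level flight, lift balances weight: W = mg = 452 × 9.81 = 4434.1 N.
q = ½ρv² = ½ × 0.909 × 26.2² = 312 Pa.
Required CL = L/(qS) = 4434.1/(312·15.4) = 0.9229.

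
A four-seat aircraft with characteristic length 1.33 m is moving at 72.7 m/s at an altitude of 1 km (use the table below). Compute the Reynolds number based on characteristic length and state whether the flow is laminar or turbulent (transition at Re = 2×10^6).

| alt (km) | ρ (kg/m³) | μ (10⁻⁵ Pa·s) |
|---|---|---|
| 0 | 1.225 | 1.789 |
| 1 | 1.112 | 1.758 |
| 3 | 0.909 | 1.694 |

Re = 6.12×10^6 (turbulent)

At 1 km, from the table: ρ = 1.112 kg/m³, μ = 1.758×10⁻⁵ Pa·s.
Re = ρ·v·c/μ = 1.112 × 72.7 × 1.33 / (1.758×10⁻⁵) = 6.12×10^6
Since 6.12×10^6 > 2×10^6, the flow is turbulent.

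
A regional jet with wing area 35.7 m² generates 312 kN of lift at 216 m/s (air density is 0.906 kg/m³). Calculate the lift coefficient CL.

From L = ½ρv²S·CL, rearranging gives CL = 2L/(ρv²S).
CL = 2 × 3.12×10^5 / (0.906 × 216² × 35.7) = 0.414

CL = 0.414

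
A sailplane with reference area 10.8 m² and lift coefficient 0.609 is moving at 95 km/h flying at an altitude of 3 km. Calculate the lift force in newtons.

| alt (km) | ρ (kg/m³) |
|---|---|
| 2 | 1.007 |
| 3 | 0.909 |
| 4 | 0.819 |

L = 2080 N

At 3 km, from the table: ρ = 0.909 kg/m³.
Convert speed: v = 95 km/h ÷ 3.6 = 26.39 m/s.
L = ½ρv²S·CL = ½ × 0.909 × 26.39² × 10.8 × 0.609 = 2080 N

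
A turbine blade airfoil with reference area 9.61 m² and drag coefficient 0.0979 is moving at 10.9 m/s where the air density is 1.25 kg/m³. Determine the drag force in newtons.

D = 69.9 N

D = ½ρv²S·CD = ½ × 1.25 × 10.9² × 9.61 × 0.0979 = 69.9 N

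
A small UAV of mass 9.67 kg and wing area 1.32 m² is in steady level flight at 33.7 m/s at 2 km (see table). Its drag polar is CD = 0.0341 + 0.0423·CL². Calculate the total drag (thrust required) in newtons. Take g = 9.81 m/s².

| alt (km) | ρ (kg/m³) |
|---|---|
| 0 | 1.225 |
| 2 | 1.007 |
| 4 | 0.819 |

D = 26.2 N

At 2 km, from the table: ρ = 1.007 kg/m³.
Weight W = mg = 9.67 × 9.81 = 94.863 N; in level flight L = W.
q = ½ρv² = ½ × 1.007 × 33.7² = 571.8 Pa.
CL = W/(q·S) = 94.863 / (571.8 × 1.32) = 0.1257.
CD = 0.0341 + 0.0423 × 0.1257² = 0.03477.
D = q·S·CD = 571.8 × 1.32 × 0.03477 = 26.24 N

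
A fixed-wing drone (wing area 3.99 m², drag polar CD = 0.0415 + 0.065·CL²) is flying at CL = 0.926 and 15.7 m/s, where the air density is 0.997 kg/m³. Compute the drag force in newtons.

CD = 0.0415 + 0.065 × 0.926² = 0.09724
D = ½ρv²S·CD = ½ × 0.997 × 15.7² × 3.99 × 0.09724 = 47.7 N

D = 47.7 N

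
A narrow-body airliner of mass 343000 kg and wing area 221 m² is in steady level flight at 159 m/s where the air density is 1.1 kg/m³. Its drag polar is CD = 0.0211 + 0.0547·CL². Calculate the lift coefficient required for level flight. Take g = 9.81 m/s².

CL = 1.09

Weight W = mg = 343000 × 9.81 = 3.3648×10^6 N; in level flight L = W.
Dynamic pressure q = 0.5 × 1.1 × 159² = 13900 Pa.
CL = 2W/(ρv²S) = 2×3.3648×10^6/(1.1×159²×221) = 1.095.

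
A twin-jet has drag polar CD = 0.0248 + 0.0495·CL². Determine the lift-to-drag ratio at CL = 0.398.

CD = 0.0248 + 0.0495 × 0.398² = 0.03264
L/D = CL/CD = 0.398 / 0.03264 = 12.2

L/D = 12.2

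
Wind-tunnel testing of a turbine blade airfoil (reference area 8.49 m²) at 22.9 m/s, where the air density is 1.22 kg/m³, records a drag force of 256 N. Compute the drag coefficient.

CD = 0.0943

From D = ½ρv²S·CD, rearranging gives CD = 2D/(ρv²S).
CD = 2 × 256 / (1.22 × 22.9² × 8.49) = 0.0943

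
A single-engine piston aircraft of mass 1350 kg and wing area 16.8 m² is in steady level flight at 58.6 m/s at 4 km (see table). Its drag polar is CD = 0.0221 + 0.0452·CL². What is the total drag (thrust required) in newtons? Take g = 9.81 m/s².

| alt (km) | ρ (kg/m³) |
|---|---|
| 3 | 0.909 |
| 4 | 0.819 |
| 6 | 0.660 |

D = 858 N

At 4 km, from the table: ρ = 0.819 kg/m³.
Level flight ⇒ L = W = m·g = 1350 × 9.81 = 13244 N.
Dynamic pressure q = 0.5 × 0.819 × 58.6² = 1406 Pa.
CL = W/(q·S) = 13244 / (1406 × 16.8) = 0.5606.
CD = 0.0221 + 0.0452 × 0.5606² = 0.0363.
D = q·S·CD = 1406 × 16.8 × 0.0363 = 857.7 N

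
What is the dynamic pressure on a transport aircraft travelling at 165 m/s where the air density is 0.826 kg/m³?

q = 11200 Pa

q = ½ρv² = ½ × 0.826 × 165² = 11200 Pa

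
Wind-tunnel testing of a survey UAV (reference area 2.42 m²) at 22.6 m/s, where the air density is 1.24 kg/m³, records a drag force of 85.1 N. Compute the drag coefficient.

CD = 0.111

From D = ½ρv²S·CD, rearranging gives CD = 2D/(ρv²S).
CD = 2 × 85.1 / (1.24 × 22.6² × 2.42) = 0.111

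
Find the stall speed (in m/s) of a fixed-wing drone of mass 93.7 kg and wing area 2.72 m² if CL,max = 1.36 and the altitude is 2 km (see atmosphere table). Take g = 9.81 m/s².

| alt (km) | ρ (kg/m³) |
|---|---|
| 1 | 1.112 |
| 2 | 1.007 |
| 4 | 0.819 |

At 2 km, from the table: ρ = 1.007 kg/m³.
At stall, lift equals weight: L = W = m·g = 93.7 × 9.81 = 919.2 N.
V_stall = √(2W/(ρ·S·CL,max)) = √(2 × 919.2 / (1.007 × 2.72 × 1.36))
V_stall = √493.5 = 22.2 m/s

V_stall = 22.2 m/s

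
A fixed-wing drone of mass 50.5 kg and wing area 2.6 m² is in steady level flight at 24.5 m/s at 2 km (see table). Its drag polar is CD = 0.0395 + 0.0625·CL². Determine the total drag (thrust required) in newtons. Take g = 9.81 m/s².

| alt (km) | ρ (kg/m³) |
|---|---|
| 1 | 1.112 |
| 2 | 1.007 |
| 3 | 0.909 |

At 2 km, from the table: ρ = 1.007 kg/m³.
Weight W = mg = 50.5 × 9.81 = 495.41 N; in level flight L = W.
q = ½ρv² = ½ × 1.007 × 24.5² = 302.2 Pa.
CL = 2W/(ρv²S) = 2×495.41/(1.007×24.5²×2.6) = 0.6305.
CD = 0.0395 + 0.0625 × 0.6305² = 0.06434.
D = q·S·CD = 302.2 × 2.6 × 0.06434 = 50.56 N

D = 50.6 N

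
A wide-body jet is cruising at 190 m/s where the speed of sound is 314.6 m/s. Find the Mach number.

M = v/a = 190 / 314.6 = 0.604

M = 0.604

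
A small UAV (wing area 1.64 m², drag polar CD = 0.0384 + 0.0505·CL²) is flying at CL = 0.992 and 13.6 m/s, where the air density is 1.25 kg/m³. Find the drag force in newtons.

D = 16.7 N

CD = 0.0384 + 0.0505 × 0.992² = 0.0881
D = ½ρv²S·CD = ½ × 1.25 × 13.6² × 1.64 × 0.0881 = 16.7 N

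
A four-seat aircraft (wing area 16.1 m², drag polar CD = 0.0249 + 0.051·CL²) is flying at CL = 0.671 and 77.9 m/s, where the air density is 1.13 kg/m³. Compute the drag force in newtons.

CD = 0.0249 + 0.051 × 0.671² = 0.04786
D = ½ρv²S·CD = ½ × 1.13 × 77.9² × 16.1 × 0.04786 = 2640 N

D = 2640 N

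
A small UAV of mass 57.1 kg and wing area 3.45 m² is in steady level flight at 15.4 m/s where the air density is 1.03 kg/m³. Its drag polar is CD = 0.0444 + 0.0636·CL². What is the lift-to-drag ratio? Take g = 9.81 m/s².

L/D = 8.48

Level flight ⇒ L = W = m·g = 57.1 × 9.81 = 560.15 N.
Dynamic pressure q = 0.5 × 1.03 × 15.4² = 122.1 Pa.
CL = W/(q·S) = 560.15 / (122.1 × 3.45) = 1.329.
CD = 0.0444 + 0.0636 × 1.329² = 0.1568.
L/D = CL/CD = 1.329 / 0.1568 = 8.48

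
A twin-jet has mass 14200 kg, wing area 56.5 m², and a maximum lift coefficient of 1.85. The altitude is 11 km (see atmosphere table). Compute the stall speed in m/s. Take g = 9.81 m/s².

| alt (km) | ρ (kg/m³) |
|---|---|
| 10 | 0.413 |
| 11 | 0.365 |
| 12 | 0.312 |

At 11 km, from the table: ρ = 0.365 kg/m³.
Weight W = mg = 14200 × 9.81 = 1.393×10^5 N.
From L = ½ρV²S·CL,max = W: V_stall = √(2W/(ρSCL,max)) = √(2·1.393×10^5/(0.365·56.5·1.85))
V_stall = √7303 = 85.5 m/s

V_stall = 85.5 m/s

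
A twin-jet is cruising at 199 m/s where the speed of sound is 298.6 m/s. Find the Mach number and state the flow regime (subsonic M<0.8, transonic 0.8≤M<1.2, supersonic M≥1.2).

M = v/a = 199 / 298.6 = 0.666
M = 0.666 → subsonic.

M = 0.666 (subsonic)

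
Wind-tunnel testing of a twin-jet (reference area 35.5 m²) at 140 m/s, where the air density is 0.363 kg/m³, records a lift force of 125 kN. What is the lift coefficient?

From L = ½ρv²S·CL, rearranging gives CL = 2L/(ρv²S).
CL = 2 × 1.25×10^5 / (0.363 × 140² × 35.5) = 0.99

CL = 0.99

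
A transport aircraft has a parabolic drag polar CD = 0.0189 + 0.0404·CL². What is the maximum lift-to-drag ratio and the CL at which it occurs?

For CD = CD0 + K·CL², (L/D)max occurs at CL* = √(CD0/K) and equals 1/(2√(K·CD0)).
(L/D)max = 1/(2√(0.0404 × 0.0189)) = 1/(2 × 0.02763) = 18.1
CL* = √(0.0189/0.0404) = 0.684

(L/D)max = 18.1, at CL = 0.684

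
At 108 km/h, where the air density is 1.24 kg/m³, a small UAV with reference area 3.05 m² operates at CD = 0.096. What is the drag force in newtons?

Convert speed: v = 108 km/h ÷ 3.6 = 30 m/s.
Dynamic pressure q = ½ρv² = ½ × 1.24 × 30² = 558 Pa.
D = q·S·CD = 558 × 3.05 × 0.096 = 163 N

D = 163 N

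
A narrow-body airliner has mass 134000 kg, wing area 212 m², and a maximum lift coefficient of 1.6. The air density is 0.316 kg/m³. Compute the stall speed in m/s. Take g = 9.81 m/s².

At stall, lift equals weight: L = W = m·g = 134000 × 9.81 = 1.315×10^6 N.
V_stall = √(2W/(ρ·S·CL,max)) = √(2 × 1.315×10^6 / (0.316 × 212 × 1.6))
V_stall = √24530 = 157 m/s

V_stall = 157 m/s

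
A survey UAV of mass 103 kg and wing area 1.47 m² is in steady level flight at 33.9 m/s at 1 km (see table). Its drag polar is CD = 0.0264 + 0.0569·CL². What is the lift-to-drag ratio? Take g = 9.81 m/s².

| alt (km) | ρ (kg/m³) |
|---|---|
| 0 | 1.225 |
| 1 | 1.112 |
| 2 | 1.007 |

L/D = 11.7

At 1 km, from the table: ρ = 1.112 kg/m³.
In steady level flight, lift balances weight: W = mg = 103 × 9.81 = 1010.4 N.
q = ½ρv² = ½ × 1.112 × 33.9² = 639 Pa.
CL = 2W/(ρv²S) = 2×1010.4/(1.112×33.9²×1.47) = 1.076.
CD = 0.0264 + 0.0569 × 1.076² = 0.09225.
L/D = CL/CD = 1.076 / 0.09225 = 11.7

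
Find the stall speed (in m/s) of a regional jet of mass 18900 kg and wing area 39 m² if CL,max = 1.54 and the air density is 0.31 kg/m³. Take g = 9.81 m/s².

At stall, lift equals weight: L = W = m·g = 18900 × 9.81 = 1.854×10^5 N.
V_stall = √(2W/(ρ·S·CL,max)) = √(2 × 1.854×10^5 / (0.31 × 39 × 1.54))
V_stall = √19920 = 141 m/s

V_stall = 141 m/s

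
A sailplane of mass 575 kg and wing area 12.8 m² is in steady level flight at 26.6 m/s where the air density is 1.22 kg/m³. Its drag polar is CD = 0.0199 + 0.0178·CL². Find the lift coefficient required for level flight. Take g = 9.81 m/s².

Weight W = mg = 575 × 9.81 = 5640.8 N; in level flight L = W.
Dynamic pressure q = 0.5 × 1.22 × 26.6² = 431.6 Pa.
CL = W/(q·S) = 5640.8 / (431.6 × 12.8) = 1.021.

CL = 1.02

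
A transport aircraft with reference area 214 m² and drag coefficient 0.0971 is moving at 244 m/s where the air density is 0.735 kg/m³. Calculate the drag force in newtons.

D = ½ρv²S·CD = ½ × 0.735 × 244² × 214 × 0.0971 = 4.55×10^5 N ≈ 455 kN

D = 4.55×10^5 N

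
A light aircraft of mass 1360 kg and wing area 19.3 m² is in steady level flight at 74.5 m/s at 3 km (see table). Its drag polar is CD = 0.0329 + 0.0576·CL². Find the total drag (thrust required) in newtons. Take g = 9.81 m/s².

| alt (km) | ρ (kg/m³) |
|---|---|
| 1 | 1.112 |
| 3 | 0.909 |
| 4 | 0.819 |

At 3 km, from the table: ρ = 0.909 kg/m³.
Weight W = mg = 1360 × 9.81 = 13342 N; in level flight L = W.
q = ½ρv² = ½ × 0.909 × 74.5² = 2523 Pa.
CL = 2W/(ρv²S) = 2×13342/(0.909×74.5²×19.3) = 0.274.
CD = 0.0329 + 0.0576 × 0.274² = 0.03723.
D = q·S·CD = 2523 × 19.3 × 0.03723 = 1812 N

D = 1810 N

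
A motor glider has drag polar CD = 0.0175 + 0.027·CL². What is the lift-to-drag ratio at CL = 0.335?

CD = 0.0175 + 0.027 × 0.335² = 0.02053
L/D = CL/CD = 0.335 / 0.02053 = 16.3

L/D = 16.3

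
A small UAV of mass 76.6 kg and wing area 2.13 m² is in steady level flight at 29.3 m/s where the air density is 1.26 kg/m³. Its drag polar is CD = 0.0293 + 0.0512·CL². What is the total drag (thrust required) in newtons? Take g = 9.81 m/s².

D = 58.9 N

In steady level flight, lift balances weight: W = mg = 76.6 × 9.81 = 751.45 N.
Dynamic pressure q = 0.5 × 1.26 × 29.3² = 540.8 Pa.
CL = 2W/(ρv²S) = 2×751.45/(1.26×29.3²×2.13) = 0.6523.
CD = 0.0293 + 0.0512 × 0.6523² = 0.05108.
D = q·S·CD = 540.8 × 2.13 × 0.05108 = 58.85 N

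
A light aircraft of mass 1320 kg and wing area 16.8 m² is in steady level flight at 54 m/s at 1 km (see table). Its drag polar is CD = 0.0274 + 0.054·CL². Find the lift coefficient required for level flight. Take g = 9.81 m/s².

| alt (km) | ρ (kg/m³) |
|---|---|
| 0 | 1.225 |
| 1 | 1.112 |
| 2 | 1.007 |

At 1 km, from the table: ρ = 1.112 kg/m³.
Weight W = mg = 1320 × 9.81 = 12949 N; in level flight L = W.
q = ½ρv² = ½ × 1.112 × 54² = 1621 Pa.
CL = W/(q·S) = 12949 / (1621 × 16.8) = 0.4754.

CL = 0.475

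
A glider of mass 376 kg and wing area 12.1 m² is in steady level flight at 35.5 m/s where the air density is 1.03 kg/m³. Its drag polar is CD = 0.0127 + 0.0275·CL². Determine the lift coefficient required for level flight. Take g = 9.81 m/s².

CL = 0.47

In steady level flight, lift balances weight: W = mg = 376 × 9.81 = 3688.6 N.
q = ½ρv² = ½ × 1.03 × 35.5² = 649 Pa.
Required CL = L/(qS) = 3688.6/(649·12.1) = 0.4697.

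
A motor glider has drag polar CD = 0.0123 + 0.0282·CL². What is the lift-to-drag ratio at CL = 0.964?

L/D = 25

CD = 0.0123 + 0.0282 × 0.964² = 0.03851
L/D = CL/CD = 0.964 / 0.03851 = 25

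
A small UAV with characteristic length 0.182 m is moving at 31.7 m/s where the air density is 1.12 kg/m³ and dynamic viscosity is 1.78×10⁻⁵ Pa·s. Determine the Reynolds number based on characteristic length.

Re = ρ·v·c/μ = 1.12 × 31.7 × 0.182 / (1.78×10⁻⁵) = 3.63×10^5

Re = 3.63×10^5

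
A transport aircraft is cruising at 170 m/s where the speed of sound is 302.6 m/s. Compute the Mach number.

M = v/a = 170 / 302.6 = 0.562

M = 0.562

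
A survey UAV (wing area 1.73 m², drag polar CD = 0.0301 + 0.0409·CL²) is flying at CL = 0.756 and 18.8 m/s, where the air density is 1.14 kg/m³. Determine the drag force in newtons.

D = 18.6 N

CD = 0.0301 + 0.0409 × 0.756² = 0.05348
D = ½ρv²S·CD = ½ × 1.14 × 18.8² × 1.73 × 0.05348 = 18.6 N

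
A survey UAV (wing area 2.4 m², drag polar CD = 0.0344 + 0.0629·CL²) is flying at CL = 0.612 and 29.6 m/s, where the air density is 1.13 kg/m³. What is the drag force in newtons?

D = 68.9 N

CD = 0.0344 + 0.0629 × 0.612² = 0.05796
D = ½ρv²S·CD = ½ × 1.13 × 29.6² × 2.4 × 0.05796 = 68.9 N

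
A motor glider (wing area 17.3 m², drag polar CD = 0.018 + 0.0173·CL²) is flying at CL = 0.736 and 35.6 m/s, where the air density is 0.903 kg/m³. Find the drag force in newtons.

D = 271 N

CD = 0.018 + 0.0173 × 0.736² = 0.02737
D = ½ρv²S·CD = ½ × 0.903 × 35.6² × 17.3 × 0.02737 = 271 N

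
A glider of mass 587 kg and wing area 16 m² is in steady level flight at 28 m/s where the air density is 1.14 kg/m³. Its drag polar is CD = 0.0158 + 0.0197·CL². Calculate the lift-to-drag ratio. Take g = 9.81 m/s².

In steady level flight, lift balances weight: W = mg = 587 × 9.81 = 5758.5 N.
Dynamic pressure q = 0.5 × 1.14 × 28² = 446.9 Pa.
CL = W/(q·S) = 5758.5 / (446.9 × 16) = 0.8054.
CD = 0.0158 + 0.0197 × 0.8054² = 0.02858.
L/D = CL/CD = 0.8054 / 0.02858 = 28.2

L/D = 28.2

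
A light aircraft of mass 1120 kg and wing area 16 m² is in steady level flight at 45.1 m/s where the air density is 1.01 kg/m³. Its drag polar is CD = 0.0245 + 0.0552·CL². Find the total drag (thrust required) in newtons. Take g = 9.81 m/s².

In steady level flight, lift balances weight: W = mg = 1120 × 9.81 = 10987 N.
q = ½ρv² = ½ × 1.01 × 45.1² = 1027 Pa.
Required CL = L/(qS) = 10987/(1027·16) = 0.6685.
CD = 0.0245 + 0.0552 × 0.6685² = 0.04917.
D = q·S·CD = 1027 × 16 × 0.04917 = 808.1 N

D = 808 N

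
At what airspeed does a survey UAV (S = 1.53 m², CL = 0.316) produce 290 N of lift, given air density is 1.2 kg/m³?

L = ½ρv²S·CL ⇒ v = √(2L/(ρ·S·CL))
v = √(2 × 290 / (1.2 × 1.53 × 0.316)) = √999.7 = 31.6 m/s

v = 31.6 m/s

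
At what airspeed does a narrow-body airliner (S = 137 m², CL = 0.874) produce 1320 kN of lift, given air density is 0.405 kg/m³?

v = 233 m/s

L = ½ρv²S·CL ⇒ v = √(2L/(ρ·S·CL))
v = √(2 × 1.32×10^6 / (0.405 × 137 × 0.874)) = √54440 = 233 m/s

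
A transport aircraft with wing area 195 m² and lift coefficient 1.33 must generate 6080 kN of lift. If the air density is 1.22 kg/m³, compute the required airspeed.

v = 196 m/s

L = ½ρv²S·CL ⇒ v = √(2L/(ρ·S·CL))
v = √(2 × 6.08×10^6 / (1.22 × 195 × 1.33)) = √38430 = 196 m/s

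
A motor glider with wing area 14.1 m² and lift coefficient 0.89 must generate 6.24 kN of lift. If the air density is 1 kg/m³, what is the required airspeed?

v = 31.5 m/s

L = ½ρv²S·CL ⇒ v = √(2L/(ρ·S·CL))
v = √(2 × 6240 / (1 × 14.1 × 0.89)) = √994.5 = 31.5 m/s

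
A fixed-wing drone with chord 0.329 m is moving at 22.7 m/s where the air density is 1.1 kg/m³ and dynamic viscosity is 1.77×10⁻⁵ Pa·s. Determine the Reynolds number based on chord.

Re = ρ·v·c/μ = 1.1 × 22.7 × 0.329 / (1.77×10⁻⁵) = 4.64×10^5

Re = 4.64×10^5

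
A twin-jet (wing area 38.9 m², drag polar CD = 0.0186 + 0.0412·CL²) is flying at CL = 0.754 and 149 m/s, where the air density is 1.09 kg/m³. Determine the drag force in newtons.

D = 19800 N

CD = 0.0186 + 0.0412 × 0.754² = 0.04202
D = ½ρv²S·CD = ½ × 1.09 × 149² × 38.9 × 0.04202 = 19800 N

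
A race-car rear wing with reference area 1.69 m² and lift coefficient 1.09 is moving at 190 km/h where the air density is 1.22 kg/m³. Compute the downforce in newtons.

L = 3130 N

Convert speed: v = 190 km/h ÷ 3.6 = 52.78 m/s.
L = ½ρv²S·CL = ½ × 1.22 × 52.78² × 1.69 × 1.09 = 3130 N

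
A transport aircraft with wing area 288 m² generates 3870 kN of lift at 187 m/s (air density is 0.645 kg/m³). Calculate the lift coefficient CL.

CL = 1.19

From L = ½ρv²S·CL, rearranging gives CL = 2L/(ρv²S).
CL = 2 × 3.87×10^6 / (0.645 × 187² × 288) = 1.19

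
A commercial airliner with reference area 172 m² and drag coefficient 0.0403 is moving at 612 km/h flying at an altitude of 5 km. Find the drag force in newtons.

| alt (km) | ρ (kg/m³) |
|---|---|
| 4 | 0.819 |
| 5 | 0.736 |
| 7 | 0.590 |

At 5 km, from the table: ρ = 0.736 kg/m³.
Convert speed: v = 612 km/h ÷ 3.6 = 170 m/s.
Dynamic pressure q = ½ρv² = ½ × 0.736 × 170² = 10640 Pa.
D = q·S·CD = 10640 × 172 × 0.0403 = 73700 N ≈ 73.7 kN

D = 73700 N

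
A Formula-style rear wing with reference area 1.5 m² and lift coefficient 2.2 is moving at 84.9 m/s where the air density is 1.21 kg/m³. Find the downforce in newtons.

L = 14400 N

Dynamic pressure q = ½ρv² = ½ × 1.21 × 84.9² = 4361 Pa.
L = q·S·CL = 4361 × 1.5 × 2.2 = 14400 N ≈ 14.4 kN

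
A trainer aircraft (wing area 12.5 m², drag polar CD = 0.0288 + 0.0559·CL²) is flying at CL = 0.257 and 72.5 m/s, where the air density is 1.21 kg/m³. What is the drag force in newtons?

D = 1290 N

CD = 0.0288 + 0.0559 × 0.257² = 0.03249
D = ½ρv²S·CD = ½ × 1.21 × 72.5² × 12.5 × 0.03249 = 1290 N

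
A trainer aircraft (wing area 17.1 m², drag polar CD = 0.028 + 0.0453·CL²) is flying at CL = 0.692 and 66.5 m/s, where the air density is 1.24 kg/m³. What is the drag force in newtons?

D = 2330 N

CD = 0.028 + 0.0453 × 0.692² = 0.04969
D = ½ρv²S·CD = ½ × 1.24 × 66.5² × 17.1 × 0.04969 = 2330 N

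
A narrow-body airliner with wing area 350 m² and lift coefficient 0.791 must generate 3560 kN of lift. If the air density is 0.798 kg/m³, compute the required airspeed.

v = 180 m/s

L = ½ρv²S·CL ⇒ v = √(2L/(ρ·S·CL))
v = √(2 × 3.56×10^6 / (0.798 × 350 × 0.791)) = √32230 = 180 m/s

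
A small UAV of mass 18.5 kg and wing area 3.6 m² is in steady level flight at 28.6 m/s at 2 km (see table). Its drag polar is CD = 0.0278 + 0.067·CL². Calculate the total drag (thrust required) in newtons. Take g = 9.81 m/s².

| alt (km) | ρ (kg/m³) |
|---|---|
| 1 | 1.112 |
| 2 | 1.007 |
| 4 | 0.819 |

At 2 km, from the table: ρ = 1.007 kg/m³.
Level flight ⇒ L = W = m·g = 18.5 × 9.81 = 181.49 N.
q = ½ρv² = ½ × 1.007 × 28.6² = 411.8 Pa.
Required CL = L/(qS) = 181.49/(411.8·3.6) = 0.1224.
CD = 0.0278 + 0.067 × 0.1224² = 0.0288.
D = q·S·CD = 411.8 × 3.6 × 0.0288 = 42.71 N

D = 42.7 N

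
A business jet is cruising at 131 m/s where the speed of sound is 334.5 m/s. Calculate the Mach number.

M = v/a = 131 / 334.5 = 0.392

M = 0.392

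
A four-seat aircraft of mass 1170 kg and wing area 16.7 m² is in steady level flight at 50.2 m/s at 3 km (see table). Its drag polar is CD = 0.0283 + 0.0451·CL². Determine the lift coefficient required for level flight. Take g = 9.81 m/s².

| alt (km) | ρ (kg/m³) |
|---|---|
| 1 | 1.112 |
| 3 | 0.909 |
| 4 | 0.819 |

At 3 km, from the table: ρ = 0.909 kg/m³.
Level flight ⇒ L = W = m·g = 1170 × 9.81 = 11478 N.
Dynamic pressure q = 0.5 × 0.909 × 50.2² = 1145 Pa.
CL = W/(q·S) = 11478 / (1145 × 16.7) = 0.6001.

CL = 0.6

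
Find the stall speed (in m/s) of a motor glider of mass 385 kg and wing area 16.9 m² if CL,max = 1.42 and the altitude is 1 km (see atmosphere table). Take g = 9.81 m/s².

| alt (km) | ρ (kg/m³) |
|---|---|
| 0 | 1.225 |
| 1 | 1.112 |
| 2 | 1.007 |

At 1 km, from the table: ρ = 1.112 kg/m³.
Stall occurs when L = W at CL,max. W = mg = 385 × 9.81 = 3777 N.
From L = ½ρV²S·CL,max = W: V_stall = √(2W/(ρSCL,max)) = √(2·3777/(1.112·16.9·1.42))
V_stall = √283.1 = 16.8 m/s

V_stall = 16.8 m/s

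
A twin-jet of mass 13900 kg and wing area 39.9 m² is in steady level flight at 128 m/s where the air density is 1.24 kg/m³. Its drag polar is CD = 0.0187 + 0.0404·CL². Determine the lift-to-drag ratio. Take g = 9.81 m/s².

L/D = 14.5

Level flight ⇒ L = W = m·g = 13900 × 9.81 = 1.3636×10^5 N.
q = ½ρv² = ½ × 1.24 × 128² = 10160 Pa.
Required CL = L/(qS) = 1.3636×10^5/(10160·39.9) = 0.3364.
CD = 0.0187 + 0.0404 × 0.3364² = 0.02327.
L/D = CL/CD = 0.3364 / 0.02327 = 14.5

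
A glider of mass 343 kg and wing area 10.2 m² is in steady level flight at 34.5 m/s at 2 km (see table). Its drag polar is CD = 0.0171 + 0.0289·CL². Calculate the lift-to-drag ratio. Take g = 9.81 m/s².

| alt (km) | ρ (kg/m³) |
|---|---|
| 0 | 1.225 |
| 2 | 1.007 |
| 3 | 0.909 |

L/D = 21.3

At 2 km, from the table: ρ = 1.007 kg/m³.
Level flight ⇒ L = W = m·g = 343 × 9.81 = 3364.8 N.
Dynamic pressure q = 0.5 × 1.007 × 34.5² = 599.3 Pa.
CL = W/(q·S) = 3364.8 / (599.3 × 10.2) = 0.5505.
CD = 0.0171 + 0.0289 × 0.5505² = 0.02586.
L/D = CL/CD = 0.5505 / 0.02586 = 21.3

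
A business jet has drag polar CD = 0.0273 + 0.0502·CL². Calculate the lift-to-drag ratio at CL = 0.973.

CD = 0.0273 + 0.0502 × 0.973² = 0.07483
L/D = CL/CD = 0.973 / 0.07483 = 13

L/D = 13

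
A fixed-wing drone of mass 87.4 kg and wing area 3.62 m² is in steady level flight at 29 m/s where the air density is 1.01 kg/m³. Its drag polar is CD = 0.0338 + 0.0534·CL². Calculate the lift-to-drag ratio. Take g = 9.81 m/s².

Level flight ⇒ L = W = m·g = 87.4 × 9.81 = 857.39 N.
Dynamic pressure q = 0.5 × 1.01 × 29² = 424.7 Pa.
CL = 2W/(ρv²S) = 2×857.39/(1.01×29²×3.62) = 0.5577.
CD = 0.0338 + 0.0534 × 0.5577² = 0.05041.
L/D = CL/CD = 0.5577 / 0.05041 = 11.1

L/D = 11.1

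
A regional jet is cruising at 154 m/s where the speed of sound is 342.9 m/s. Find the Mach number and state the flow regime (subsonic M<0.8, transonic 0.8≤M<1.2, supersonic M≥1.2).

M = 0.449 (subsonic)

M = v/a = 154 / 342.9 = 0.449
M = 0.449 → subsonic.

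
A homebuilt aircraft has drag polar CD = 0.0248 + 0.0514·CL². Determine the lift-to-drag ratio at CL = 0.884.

CD = 0.0248 + 0.0514 × 0.884² = 0.06497
L/D = CL/CD = 0.884 / 0.06497 = 13.6

L/D = 13.6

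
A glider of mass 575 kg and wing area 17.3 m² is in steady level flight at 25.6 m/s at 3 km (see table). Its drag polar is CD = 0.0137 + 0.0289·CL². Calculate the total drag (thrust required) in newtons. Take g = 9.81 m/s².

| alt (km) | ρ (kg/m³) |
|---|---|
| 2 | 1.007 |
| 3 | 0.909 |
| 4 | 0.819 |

At 3 km, from the table: ρ = 0.909 kg/m³.
Level flight ⇒ L = W = m·g = 575 × 9.81 = 5640.8 N.
Dynamic pressure q = 0.5 × 0.909 × 25.6² = 297.9 Pa.
CL = W/(q·S) = 5640.8 / (297.9 × 17.3) = 1.095.
CD = 0.0137 + 0.0289 × 1.095² = 0.04833.
D = q·S·CD = 297.9 × 17.3 × 0.04833 = 249 N

D = 249 N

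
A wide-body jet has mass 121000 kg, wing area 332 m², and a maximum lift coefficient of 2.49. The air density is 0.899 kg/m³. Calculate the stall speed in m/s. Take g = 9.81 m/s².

At stall, lift equals weight: L = W = m·g = 121000 × 9.81 = 1.187×10^6 N.
From L = ½ρV²S·CL,max = W: V_stall = √(2W/(ρSCL,max)) = √(2·1.187×10^6/(0.899·332·2.49))
V_stall = √3194 = 56.5 m/s

V_stall = 56.5 m/s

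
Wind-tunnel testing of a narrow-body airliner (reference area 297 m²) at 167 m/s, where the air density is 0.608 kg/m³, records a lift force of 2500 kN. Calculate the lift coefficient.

CL = 0.993

From L = ½ρv²S·CL, rearranging gives CL = 2L/(ρv²S).
CL = 2 × 2.5×10^6 / (0.608 × 167² × 297) = 0.993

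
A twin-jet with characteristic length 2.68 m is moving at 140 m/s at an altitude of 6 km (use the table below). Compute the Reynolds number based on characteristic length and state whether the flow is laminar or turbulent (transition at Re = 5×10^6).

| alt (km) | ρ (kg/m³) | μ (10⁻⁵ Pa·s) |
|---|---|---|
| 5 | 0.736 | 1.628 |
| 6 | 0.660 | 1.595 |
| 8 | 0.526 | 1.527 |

At 6 km, from the table: ρ = 0.660 kg/m³, μ = 1.595×10⁻⁵ Pa·s.
Re = ρ·v·c/μ = 0.66 × 140 × 2.68 / (1.595×10⁻⁵) = 1.55×10^7
Since 1.55×10^7 > 5×10^6, the flow is turbulent.

Re = 1.55×10^7 (turbulent)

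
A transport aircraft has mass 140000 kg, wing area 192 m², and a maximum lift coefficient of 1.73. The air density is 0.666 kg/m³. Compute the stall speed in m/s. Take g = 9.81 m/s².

Weight W = mg = 140000 × 9.81 = 1.373×10^6 N.
From L = ½ρV²S·CL,max = W: V_stall = √(2W/(ρSCL,max)) = √(2·1.373×10^6/(0.666·192·1.73))
V_stall = √12420 = 111 m/s

V_stall = 111 m/s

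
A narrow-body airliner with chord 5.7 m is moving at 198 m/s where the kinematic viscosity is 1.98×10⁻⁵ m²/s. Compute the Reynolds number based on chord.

Re = 5.7×10^7

Re = v·c/ν = 198 × 5.7 / (1.98×10⁻⁵) = 5.7×10^7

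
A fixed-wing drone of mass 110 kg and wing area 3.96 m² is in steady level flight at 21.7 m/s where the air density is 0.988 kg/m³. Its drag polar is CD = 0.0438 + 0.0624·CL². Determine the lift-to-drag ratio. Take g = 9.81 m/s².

L/D = 9.05

Weight W = mg = 110 × 9.81 = 1079.1 N; in level flight L = W.
Dynamic pressure q = 0.5 × 0.988 × 21.7² = 232.6 Pa.
CL = 2W/(ρv²S) = 2×1079.1/(0.988×21.7²×3.96) = 1.171.
CD = 0.0438 + 0.0624 × 1.171² = 0.1294.
L/D = CL/CD = 1.171 / 0.1294 = 9.05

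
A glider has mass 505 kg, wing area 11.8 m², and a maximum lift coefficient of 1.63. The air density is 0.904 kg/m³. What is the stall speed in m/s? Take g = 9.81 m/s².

V_stall = 23.9 m/s

Stall occurs when L = W at CL,max. W = mg = 505 × 9.81 = 4954 N.
V_stall = √(2W/(ρ·S·CL,max)) = √(2 × 4954 / (0.904 × 11.8 × 1.63))
V_stall = √569.8 = 23.9 m/s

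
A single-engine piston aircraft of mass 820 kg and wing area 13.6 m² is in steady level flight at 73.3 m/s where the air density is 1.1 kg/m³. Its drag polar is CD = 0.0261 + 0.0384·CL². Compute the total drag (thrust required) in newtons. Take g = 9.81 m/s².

In steady level flight, lift balances weight: W = mg = 820 × 9.81 = 8044.2 N.
Dynamic pressure q = 0.5 × 1.1 × 73.3² = 2955 Pa.
CL = W/(q·S) = 8044.2 / (2955 × 13.6) = 0.2002.
CD = 0.0261 + 0.0384 × 0.2002² = 0.02764.
D = q·S·CD = 2955 × 13.6 × 0.02764 = 1111 N

D = 1110 N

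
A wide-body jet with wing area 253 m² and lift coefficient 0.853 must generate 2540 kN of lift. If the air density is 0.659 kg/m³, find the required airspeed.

L = ½ρv²S·CL ⇒ v = √(2L/(ρ·S·CL))
v = √(2 × 2.54×10^6 / (0.659 × 253 × 0.853)) = √35720 = 189 m/s

v = 189 m/s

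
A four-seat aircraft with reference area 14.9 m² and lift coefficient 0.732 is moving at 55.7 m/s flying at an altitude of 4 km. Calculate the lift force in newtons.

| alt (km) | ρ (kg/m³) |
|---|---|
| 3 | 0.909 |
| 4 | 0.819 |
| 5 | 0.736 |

At 4 km, from the table: ρ = 0.819 kg/m³.
L = ½ρv²S·CL = ½ × 0.819 × 55.7² × 14.9 × 0.732 = 13900 N ≈ 13.9 kN

L = 13900 N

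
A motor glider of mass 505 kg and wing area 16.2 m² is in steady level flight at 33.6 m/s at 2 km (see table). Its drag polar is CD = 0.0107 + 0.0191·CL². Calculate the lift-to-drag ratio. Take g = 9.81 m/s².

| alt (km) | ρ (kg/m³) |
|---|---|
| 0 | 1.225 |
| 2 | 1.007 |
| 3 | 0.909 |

L/D = 33.2

At 2 km, from the table: ρ = 1.007 kg/m³.
Level flight ⇒ L = W = m·g = 505 × 9.81 = 4954.1 N.
q = ½ρv² = ½ × 1.007 × 33.6² = 568.4 Pa.
CL = 2W/(ρv²S) = 2×4954.1/(1.007×33.6²×16.2) = 0.538.
CD = 0.0107 + 0.0191 × 0.538² = 0.01623.
L/D = CL/CD = 0.538 / 0.01623 = 33.2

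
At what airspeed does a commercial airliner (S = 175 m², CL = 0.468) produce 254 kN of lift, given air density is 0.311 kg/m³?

v = 141 m/s

L = ½ρv²S·CL ⇒ v = √(2L/(ρ·S·CL))
v = √(2 × 2.54×10^5 / (0.311 × 175 × 0.468)) = √19940 = 141 m/s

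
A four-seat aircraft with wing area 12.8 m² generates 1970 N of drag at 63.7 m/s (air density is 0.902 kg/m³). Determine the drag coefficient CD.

CD = 0.0841

From D = ½ρv²S·CD, rearranging gives CD = 2D/(ρv²S).
CD = 2 × 1970 / (0.902 × 63.7² × 12.8) = 0.0841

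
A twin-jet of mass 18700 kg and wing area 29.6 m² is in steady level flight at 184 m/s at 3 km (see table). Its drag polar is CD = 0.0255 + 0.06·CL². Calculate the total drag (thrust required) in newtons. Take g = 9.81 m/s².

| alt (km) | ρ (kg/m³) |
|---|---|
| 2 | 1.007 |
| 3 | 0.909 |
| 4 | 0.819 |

D = 16000 N

At 3 km, from the table: ρ = 0.909 kg/m³.
Level flight ⇒ L = W = m·g = 18700 × 9.81 = 1.8345×10^5 N.
q = ½ρv² = ½ × 0.909 × 184² = 15390 Pa.
CL = 2W/(ρv²S) = 2×1.8345×10^5/(0.909×184²×29.6) = 0.4028.
CD = 0.0255 + 0.06 × 0.4028² = 0.03523.
D = q·S·CD = 15390 × 29.6 × 0.03523 = 16050 N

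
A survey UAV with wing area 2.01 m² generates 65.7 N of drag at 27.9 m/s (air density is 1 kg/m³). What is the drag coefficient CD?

From D = ½ρv²S·CD, rearranging gives CD = 2D/(ρv²S).
CD = 2 × 65.7 / (1 × 27.9² × 2.01) = 0.084

CD = 0.084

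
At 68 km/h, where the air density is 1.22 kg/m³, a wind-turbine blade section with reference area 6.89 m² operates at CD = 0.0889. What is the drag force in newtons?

D = 133 N

Convert speed: v = 68 km/h ÷ 3.6 = 18.89 m/s.
Dynamic pressure q = ½ρv² = ½ × 1.22 × 18.89² = 217.6 Pa.
D = q·S·CD = 217.6 × 6.89 × 0.0889 = 133 N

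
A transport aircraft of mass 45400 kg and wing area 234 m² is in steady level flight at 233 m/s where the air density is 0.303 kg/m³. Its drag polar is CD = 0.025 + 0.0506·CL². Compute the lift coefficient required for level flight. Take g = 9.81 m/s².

CL = 0.231

Level flight ⇒ L = W = m·g = 45400 × 9.81 = 4.4537×10^5 N.
q = ½ρv² = ½ × 0.303 × 233² = 8225 Pa.
Required CL = L/(qS) = 4.4537×10^5/(8225·234) = 0.2314.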